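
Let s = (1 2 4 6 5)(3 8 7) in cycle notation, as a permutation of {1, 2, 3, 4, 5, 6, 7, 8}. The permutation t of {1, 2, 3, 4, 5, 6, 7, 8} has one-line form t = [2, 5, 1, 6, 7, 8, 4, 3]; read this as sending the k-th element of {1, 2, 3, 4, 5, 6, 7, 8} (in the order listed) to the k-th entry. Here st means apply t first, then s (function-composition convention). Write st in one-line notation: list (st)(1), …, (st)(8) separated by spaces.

4 1 2 5 3 7 6 8

(st)(x) = s(t(x)). Computing each image: s(t(1)) = s(2) = 4, s(t(2)) = s(5) = 1, s(t(3)) = s(1) = 2, s(t(4)) = s(6) = 5, s(t(5)) = s(7) = 3, s(t(6)) = s(8) = 7, s(t(7)) = s(4) = 6, s(t(8)) = s(3) = 8.
Hence st = [4 1 2 5 3 7 6 8].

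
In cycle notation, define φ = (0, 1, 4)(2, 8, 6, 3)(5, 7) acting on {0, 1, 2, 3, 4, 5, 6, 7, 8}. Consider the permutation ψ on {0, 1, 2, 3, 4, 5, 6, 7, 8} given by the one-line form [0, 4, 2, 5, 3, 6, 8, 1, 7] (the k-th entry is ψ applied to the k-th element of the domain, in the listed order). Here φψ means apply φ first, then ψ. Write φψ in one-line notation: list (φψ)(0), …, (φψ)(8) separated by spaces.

4 3 7 2 0 1 5 6 8

For each element, apply φ then ψ: 0 → 1 → 4; 1 → 4 → 3; 2 → 8 → 7; 3 → 2 → 2; 4 → 0 → 0; 5 → 7 → 1; 6 → 3 → 5; 7 → 5 → 6; 8 → 6 → 8.
Collecting the images, φψ = [4 3 7 2 0 1 5 6 8].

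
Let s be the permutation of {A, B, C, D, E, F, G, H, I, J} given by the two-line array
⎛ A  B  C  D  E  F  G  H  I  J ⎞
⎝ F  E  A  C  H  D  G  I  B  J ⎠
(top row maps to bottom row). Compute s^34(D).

A

Tracing D → C → … returns to D after 4 steps, so D lies in a 4-cycle (A F D C).
Powers repeat with period 4 on this cycle, and 34 mod 4 = 2, so s^34(D) = s^2(D).
Stepping 2 places around the cycle: D → C → A.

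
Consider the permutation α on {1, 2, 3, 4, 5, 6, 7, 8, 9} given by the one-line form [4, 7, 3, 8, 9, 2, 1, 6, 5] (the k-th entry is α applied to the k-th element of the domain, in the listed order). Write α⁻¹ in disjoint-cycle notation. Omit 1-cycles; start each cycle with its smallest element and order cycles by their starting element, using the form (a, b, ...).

(1, 7, 2, 6, 8, 4)(5, 9)

First write α in disjoint cycles: (1, 4, 8, 6, 2, 7)(5, 9).
The inverse reverses every cycle; in canonical form, α⁻¹ = (1, 7, 2, 6, 8, 4)(5, 9).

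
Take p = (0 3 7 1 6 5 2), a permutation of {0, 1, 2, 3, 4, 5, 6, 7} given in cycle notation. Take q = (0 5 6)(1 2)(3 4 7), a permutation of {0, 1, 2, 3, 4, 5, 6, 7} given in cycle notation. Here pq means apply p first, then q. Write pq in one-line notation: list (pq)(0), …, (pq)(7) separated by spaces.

(pq)(x) = q(p(x)). Computing each image: q(p(0)) = q(3) = 4, q(p(1)) = q(6) = 0, q(p(2)) = q(0) = 5, q(p(3)) = q(7) = 3, q(p(4)) = q(4) = 7, q(p(5)) = q(2) = 1, q(p(6)) = q(5) = 6, q(p(7)) = q(1) = 2.
Hence pq = [4 0 5 3 7 1 6 2].

4 0 5 3 7 1 6 2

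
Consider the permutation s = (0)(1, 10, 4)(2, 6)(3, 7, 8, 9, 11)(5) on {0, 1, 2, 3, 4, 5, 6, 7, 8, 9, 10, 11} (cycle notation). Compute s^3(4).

4

4 lies in the 3-cycle (1, 10, 4).
On a 3-cycle, s^3 is the identity, so s^3 = s^0 there (3 ≡ 0 mod 3).
So s^3(4) = 4.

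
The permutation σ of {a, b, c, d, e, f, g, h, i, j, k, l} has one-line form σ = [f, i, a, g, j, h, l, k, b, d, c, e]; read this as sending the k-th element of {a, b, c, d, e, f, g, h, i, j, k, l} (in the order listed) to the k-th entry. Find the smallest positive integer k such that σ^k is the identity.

Writing σ as disjoint cycles, the cycle lengths are 5, 5, 2.
The order of σ is the least common multiple of its cycle lengths: lcm(5, 5, 2) = 10.

10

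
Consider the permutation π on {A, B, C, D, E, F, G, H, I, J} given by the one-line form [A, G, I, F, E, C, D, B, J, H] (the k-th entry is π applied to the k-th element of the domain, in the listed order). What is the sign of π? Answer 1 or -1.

-1

In disjoint-cycle form the cycle lengths are 8, 1, 1.
A cycle of length ℓ contributes ℓ−1 transpositions, so π is a product of 7 transpositions — odd.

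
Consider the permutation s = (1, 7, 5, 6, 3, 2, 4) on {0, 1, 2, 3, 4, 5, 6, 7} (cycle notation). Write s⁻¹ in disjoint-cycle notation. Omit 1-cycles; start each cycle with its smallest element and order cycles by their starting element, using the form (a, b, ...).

Inverting a permutation written in cycle notation just reverses the order within every cycle.
After reversing and putting each cycle's least element first, s⁻¹ = (1, 4, 2, 3, 6, 5, 7).

(1, 4, 2, 3, 6, 5, 7)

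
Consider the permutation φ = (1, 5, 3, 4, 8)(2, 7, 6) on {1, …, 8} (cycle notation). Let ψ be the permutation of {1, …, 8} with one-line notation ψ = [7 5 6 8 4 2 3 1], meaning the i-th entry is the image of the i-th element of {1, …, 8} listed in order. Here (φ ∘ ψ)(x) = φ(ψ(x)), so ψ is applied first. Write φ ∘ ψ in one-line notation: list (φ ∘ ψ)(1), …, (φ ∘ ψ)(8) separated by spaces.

6 3 2 1 8 7 4 5

For each element, apply ψ then φ: 1 → 7 → 6; 2 → 5 → 3; 3 → 6 → 2; 4 → 8 → 1; 5 → 4 → 8; 6 → 2 → 7; 7 → 3 → 4; 8 → 1 → 5.
So φ ∘ ψ in one-line form is 6 3 2 1 8 7 4 5.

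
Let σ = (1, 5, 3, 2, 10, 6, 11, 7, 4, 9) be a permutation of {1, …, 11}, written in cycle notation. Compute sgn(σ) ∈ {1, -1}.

The cycle lengths are 10, 1.
A cycle of length ℓ contributes ℓ−1 transpositions, so σ is a product of 9 transpositions — odd.

-1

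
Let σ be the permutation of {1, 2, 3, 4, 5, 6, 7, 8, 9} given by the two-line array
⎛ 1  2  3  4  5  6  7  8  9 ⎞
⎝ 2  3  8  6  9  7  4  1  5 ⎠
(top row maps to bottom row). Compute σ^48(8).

Tracing 8 → 1 → … returns to 8 after 4 steps, so 8 lies in a 4-cycle (1 2 3 8).
Since the cycle has length 4, σ^48 acts on it the same as σ^0 (48 mod 4 = 0).
So σ^48(8) = 8.

8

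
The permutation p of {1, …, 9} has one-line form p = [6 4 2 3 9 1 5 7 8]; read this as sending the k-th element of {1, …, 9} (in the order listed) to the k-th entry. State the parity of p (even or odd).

even

In disjoint-cycle form the cycle lengths are 4, 3, 2.
A cycle is odd iff its length is even; p has 2 even-length cycles, so sgn(p) = (−1)^2 and p is even.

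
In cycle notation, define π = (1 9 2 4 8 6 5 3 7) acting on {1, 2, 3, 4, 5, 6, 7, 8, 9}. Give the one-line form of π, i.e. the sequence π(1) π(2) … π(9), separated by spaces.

9 4 7 8 3 5 1 6 2

Each element maps to the next entry in its cycle (wrapping to the front): 1→9, 2→4, 3→7, 4→8, 5→3, 6→5, 7→1, 8→6, 9→2.
So the one-line form is 9 4 7 8 3 5 1 6 2.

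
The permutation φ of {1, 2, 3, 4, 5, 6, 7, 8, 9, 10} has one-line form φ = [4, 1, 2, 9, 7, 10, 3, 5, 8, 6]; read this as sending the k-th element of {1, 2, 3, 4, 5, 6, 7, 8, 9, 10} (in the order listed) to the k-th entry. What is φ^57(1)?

4

Tracing 1 → 4 → … returns to 1 after 8 steps, so 1 lies in an 8-cycle (1, 4, 9, 8, 5, 7, 3, 2).
Since the cycle has length 8, φ^57 acts on it the same as φ^1 (57 mod 8 = 1).
Stepping 1 place around the cycle: 1 → 4.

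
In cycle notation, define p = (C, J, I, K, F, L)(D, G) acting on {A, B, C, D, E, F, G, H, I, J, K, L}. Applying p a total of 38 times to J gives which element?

J lies in the 6-cycle (C, J, I, K, F, L).
Since the cycle has length 6, p^38 acts on it the same as p^2 (38 mod 6 = 2).
Advancing 2 steps from J: J → I → K.

K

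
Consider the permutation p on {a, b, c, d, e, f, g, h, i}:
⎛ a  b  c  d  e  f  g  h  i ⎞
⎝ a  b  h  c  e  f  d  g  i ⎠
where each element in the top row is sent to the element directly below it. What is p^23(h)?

Tracing h → g → … returns to h after 4 steps, so h lies in a 4-cycle (c, h, g, d).
On a 4-cycle, p^4 is the identity, so p^23 = p^3 there (23 ≡ 3 mod 4).
Stepping 3 places around the cycle: h → g → d → c.

c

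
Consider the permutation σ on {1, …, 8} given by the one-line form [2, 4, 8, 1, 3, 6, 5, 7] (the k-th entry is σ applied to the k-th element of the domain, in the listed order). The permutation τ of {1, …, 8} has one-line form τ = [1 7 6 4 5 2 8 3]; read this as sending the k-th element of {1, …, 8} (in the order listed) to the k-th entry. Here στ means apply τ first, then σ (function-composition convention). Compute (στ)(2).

τ(2) = 7, then σ(7) = 5; composing gives (στ)(2) = 5.

5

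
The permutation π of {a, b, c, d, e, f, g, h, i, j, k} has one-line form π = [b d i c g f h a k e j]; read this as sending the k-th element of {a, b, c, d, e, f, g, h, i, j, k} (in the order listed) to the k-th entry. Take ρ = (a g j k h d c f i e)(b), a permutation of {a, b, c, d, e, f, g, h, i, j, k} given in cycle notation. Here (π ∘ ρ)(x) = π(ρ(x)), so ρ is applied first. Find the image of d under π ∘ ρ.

First apply ρ: ρ(d) = c, then π(c) = i. Thus (π ∘ ρ)(d) = i.

i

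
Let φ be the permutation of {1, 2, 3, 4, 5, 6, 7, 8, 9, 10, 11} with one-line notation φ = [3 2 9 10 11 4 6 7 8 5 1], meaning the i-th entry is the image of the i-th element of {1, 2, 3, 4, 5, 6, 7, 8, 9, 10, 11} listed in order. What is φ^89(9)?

Tracing 9 → 8 → … returns to 9 after 10 steps, so 9 lies in a 10-cycle (1 3 9 8 7 6 4 10 5 11).
Since the cycle has length 10, φ^89 acts on it the same as φ^9 (89 mod 10 = 9).
Advancing 9 steps from 9: 9 → 8 → 7 → 6 → 4 → 10 → 5 → 11 → 1 → 3.

3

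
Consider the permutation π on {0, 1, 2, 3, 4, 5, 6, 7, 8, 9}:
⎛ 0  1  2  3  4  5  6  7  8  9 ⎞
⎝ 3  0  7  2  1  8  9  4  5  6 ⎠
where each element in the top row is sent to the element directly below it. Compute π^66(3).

3

Tracing 3 → 2 → … returns to 3 after 6 steps, so 3 lies in a 6-cycle (0 3 2 7 4 1).
Since the cycle has length 6, π^66 acts on it the same as π^0 (66 mod 6 = 0).
So π^66(3) = 3.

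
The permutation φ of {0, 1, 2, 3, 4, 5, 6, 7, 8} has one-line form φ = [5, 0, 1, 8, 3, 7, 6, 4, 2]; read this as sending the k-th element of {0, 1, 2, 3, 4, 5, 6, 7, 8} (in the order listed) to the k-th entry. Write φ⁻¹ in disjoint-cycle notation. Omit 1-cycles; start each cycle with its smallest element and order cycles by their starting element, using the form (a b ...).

(0 1 2 8 3 4 7 5)

The cycle decomposition of φ is (0 5 7 4 3 8 2 1).
The inverse reverses every cycle; in canonical form, φ⁻¹ = (0 1 2 8 3 4 7 5).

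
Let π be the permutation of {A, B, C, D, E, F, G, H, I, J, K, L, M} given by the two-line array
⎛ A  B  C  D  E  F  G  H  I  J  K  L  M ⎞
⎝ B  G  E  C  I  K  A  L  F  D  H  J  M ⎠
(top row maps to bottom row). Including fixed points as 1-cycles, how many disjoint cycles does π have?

3

The cycle decomposition is (A B G)(C E I F K H L J D)(M), which has 3 cycles (counting 1-cycles).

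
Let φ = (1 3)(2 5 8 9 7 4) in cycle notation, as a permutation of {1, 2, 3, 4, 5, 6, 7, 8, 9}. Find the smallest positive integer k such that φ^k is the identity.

6

The cycle type of φ is (6, 2, 1).
Since disjoint cycles commute, ord(φ) = lcm(6, 2) = 6.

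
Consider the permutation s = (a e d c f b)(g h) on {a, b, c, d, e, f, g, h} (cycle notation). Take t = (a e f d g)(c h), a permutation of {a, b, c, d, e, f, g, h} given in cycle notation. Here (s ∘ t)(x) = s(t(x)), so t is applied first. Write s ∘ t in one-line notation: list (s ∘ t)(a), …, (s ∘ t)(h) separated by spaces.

Chase each element through t then s: a → e → d; b → b → a; c → h → g; d → g → h; e → f → b; f → d → c; g → a → e; h → c → f.
So s ∘ t in one-line form is d a g h b c e f.

d a g h b c e f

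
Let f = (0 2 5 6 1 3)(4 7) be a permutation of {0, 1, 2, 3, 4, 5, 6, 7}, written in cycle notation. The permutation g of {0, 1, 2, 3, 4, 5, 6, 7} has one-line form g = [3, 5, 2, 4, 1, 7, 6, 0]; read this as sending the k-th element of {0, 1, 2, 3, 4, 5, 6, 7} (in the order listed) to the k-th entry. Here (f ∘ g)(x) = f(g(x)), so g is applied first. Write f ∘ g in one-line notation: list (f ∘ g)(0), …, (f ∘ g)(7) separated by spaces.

For each element, apply g then f: 0 → 3 → 0; 1 → 5 → 6; 2 → 2 → 5; 3 → 4 → 7; 4 → 1 → 3; 5 → 7 → 4; 6 → 6 → 1; 7 → 0 → 2.
So f ∘ g in one-line form is 0 6 5 7 3 4 1 2.

0 6 5 7 3 4 1 2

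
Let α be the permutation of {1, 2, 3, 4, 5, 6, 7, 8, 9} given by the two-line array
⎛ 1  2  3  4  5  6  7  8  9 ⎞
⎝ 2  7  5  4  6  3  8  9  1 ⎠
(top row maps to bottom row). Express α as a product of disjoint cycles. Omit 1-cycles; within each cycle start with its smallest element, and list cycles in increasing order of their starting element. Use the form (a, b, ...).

From 1: 1 → 2 → 7 → 8 → 9 → 1, closing the cycle (1, 2, 7, 8, 9).
Continuing from each remaining unvisited element yields (1, 2, 7, 8, 9)(3, 5, 6).

(1, 2, 7, 8, 9)(3, 5, 6)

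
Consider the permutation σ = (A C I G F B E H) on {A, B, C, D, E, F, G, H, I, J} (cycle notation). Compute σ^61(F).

F lies in the 8-cycle (A C I G F B E H).
On an 8-cycle, σ^8 is the identity, so σ^61 = σ^5 there (61 ≡ 5 mod 8).
Stepping 5 places around the cycle: F → B → E → H → A → C.

C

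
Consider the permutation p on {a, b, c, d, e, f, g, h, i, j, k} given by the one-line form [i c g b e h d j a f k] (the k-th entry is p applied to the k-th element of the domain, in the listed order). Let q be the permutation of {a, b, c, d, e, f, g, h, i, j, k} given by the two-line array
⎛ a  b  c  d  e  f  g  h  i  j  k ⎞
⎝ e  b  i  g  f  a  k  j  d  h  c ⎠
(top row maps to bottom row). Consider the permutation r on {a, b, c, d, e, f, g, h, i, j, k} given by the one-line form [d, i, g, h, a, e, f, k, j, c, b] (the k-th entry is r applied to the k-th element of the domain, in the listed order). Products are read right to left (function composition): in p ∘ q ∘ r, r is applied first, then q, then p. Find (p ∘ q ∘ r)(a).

(p ∘ q ∘ r)(a) = p(q(r(a))). r(a) = d, then q(d) = g, then p(g) = d, so the result is d.

d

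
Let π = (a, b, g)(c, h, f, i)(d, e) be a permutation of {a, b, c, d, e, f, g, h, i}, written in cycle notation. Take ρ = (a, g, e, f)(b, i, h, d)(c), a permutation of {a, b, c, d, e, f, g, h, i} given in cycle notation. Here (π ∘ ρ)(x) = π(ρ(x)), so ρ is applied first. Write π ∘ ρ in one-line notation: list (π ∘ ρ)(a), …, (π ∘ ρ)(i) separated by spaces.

(π ∘ ρ)(x) = π(ρ(x)). Computing each image: π(ρ(a)) = π(g) = a, π(ρ(b)) = π(i) = c, π(ρ(c)) = π(c) = h, π(ρ(d)) = π(b) = g, π(ρ(e)) = π(f) = i, π(ρ(f)) = π(a) = b, π(ρ(g)) = π(e) = d, π(ρ(h)) = π(d) = e, π(ρ(i)) = π(h) = f.
Hence π ∘ ρ = [a c h g i b d e f].

a c h g i b d e f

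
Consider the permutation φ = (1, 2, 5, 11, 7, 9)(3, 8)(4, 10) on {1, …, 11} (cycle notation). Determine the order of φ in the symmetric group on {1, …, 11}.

6

The disjoint cycles have lengths 6, 2, 2, 1.
Since disjoint cycles commute, ord(φ) = lcm(6, 2, 2) = 6.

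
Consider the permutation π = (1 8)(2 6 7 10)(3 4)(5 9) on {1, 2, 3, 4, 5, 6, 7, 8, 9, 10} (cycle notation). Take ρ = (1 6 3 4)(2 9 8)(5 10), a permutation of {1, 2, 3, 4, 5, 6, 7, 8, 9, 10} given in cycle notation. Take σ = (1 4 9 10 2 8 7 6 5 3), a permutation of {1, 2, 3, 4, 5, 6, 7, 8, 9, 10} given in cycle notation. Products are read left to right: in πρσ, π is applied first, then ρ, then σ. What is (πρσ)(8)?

Chase 8: π(8) = 1; ρ(1) = 6; σ(6) = 5. Hence (πρσ)(8) = 5.

5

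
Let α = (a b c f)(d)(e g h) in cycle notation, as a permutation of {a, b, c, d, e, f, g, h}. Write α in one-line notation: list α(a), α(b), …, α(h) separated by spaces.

Reading each image from the cycles: a↦b, b↦c, c↦f, d↦d, e↦g, f↦a, g↦h, h↦e.
So the one-line form is b c f d g a h e.

b c f d g a h e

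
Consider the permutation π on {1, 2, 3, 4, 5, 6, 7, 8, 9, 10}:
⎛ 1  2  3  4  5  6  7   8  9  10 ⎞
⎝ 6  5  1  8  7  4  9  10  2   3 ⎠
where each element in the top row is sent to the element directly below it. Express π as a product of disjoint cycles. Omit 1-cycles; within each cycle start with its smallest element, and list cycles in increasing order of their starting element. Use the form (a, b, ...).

Start at 1 and follow images: 1 → 6 → 4 → 8 → 10 → 3 → 1, giving the cycle (1, 6, 4, 8, 10, 3).
Continuing from each remaining unvisited element yields (1, 6, 4, 8, 10, 3)(2, 5, 7, 9).

(1, 6, 4, 8, 10, 3)(2, 5, 7, 9)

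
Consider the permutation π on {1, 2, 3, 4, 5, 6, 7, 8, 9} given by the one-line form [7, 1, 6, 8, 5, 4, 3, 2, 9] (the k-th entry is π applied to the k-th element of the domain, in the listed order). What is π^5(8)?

Tracing 8 → 2 → … returns to 8 after 7 steps, so 8 lies in a 7-cycle (1 7 3 6 4 8 2).
Advancing 5 steps from 8: 8 → 2 → 1 → 7 → 3 → 6.

6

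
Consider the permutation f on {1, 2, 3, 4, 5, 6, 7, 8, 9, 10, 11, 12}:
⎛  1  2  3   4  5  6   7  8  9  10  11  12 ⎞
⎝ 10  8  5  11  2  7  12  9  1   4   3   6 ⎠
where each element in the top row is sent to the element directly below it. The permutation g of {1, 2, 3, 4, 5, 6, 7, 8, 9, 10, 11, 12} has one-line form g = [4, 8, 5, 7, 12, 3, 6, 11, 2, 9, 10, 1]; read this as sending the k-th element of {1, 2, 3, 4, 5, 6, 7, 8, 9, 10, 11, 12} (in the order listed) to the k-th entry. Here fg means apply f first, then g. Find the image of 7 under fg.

f(7) = 12, then g(12) = 1; composing gives (fg)(7) = 1.

1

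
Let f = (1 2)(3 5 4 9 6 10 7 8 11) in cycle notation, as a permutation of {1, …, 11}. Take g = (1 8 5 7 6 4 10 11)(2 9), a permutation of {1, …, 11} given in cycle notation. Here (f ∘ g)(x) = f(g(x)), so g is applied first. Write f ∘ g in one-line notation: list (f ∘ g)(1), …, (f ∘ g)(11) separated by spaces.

Chase each element through g then f: 1 → 8 → 11; 2 → 9 → 6; 3 → 3 → 5; 4 → 10 → 7; 5 → 7 → 8; 6 → 4 → 9; 7 → 6 → 10; 8 → 5 → 4; 9 → 2 → 1; 10 → 11 → 3; 11 → 1 → 2.
Collecting the images, f ∘ g = [11 6 5 7 8 9 10 4 1 3 2].

11 6 5 7 8 9 10 4 1 3 2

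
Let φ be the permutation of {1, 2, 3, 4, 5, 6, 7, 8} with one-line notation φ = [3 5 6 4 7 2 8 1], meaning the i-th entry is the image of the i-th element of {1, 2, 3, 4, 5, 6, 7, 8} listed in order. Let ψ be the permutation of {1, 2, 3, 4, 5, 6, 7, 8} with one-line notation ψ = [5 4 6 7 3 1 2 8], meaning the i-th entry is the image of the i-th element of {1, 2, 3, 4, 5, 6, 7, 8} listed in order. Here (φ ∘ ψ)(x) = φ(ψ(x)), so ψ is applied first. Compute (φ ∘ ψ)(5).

6

(φ ∘ ψ)(5) = φ(ψ(5)). ψ(5) = 3, then φ(3) = 6. So (φ ∘ ψ)(5) = 6.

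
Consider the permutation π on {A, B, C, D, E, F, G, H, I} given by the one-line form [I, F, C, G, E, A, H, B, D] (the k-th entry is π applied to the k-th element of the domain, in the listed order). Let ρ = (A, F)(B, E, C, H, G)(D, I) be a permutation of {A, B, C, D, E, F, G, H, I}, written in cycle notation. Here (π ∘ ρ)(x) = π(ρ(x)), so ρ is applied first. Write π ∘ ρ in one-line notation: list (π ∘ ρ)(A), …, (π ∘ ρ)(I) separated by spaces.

A E B D C I F H G

(π ∘ ρ)(x) = π(ρ(x)). Computing each image: π(ρ(A)) = π(F) = A, π(ρ(B)) = π(E) = E, π(ρ(C)) = π(H) = B, π(ρ(D)) = π(I) = D, π(ρ(E)) = π(C) = C, π(ρ(F)) = π(A) = I, π(ρ(G)) = π(B) = F, π(ρ(H)) = π(G) = H, π(ρ(I)) = π(D) = G.
Hence π ∘ ρ = [A E B D C I F H G].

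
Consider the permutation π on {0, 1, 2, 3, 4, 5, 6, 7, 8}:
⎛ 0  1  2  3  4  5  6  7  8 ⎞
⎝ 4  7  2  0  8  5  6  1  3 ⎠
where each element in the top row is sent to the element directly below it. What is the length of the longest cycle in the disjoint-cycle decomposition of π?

Decomposing into disjoint cycles gives (0, 4, 8, 3)(1, 7); the longest has length 4.

4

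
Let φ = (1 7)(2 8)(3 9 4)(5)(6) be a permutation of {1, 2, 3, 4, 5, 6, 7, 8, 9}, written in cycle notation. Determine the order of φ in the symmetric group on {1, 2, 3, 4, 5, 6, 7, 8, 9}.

6

The disjoint cycles have lengths 3, 2, 2, 1, 1.
The order is lcm(3, 2, 2) = 6.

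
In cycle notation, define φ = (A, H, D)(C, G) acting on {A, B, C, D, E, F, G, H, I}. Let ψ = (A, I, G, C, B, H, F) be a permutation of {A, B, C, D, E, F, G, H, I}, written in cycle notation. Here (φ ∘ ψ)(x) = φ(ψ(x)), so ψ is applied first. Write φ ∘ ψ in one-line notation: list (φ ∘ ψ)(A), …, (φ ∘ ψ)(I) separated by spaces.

I D B A E H G F C

For each element, apply ψ then φ: A → I → I; B → H → D; C → B → B; D → D → A; E → E → E; F → A → H; G → C → G; H → F → F; I → G → C.
Collecting the images, φ ∘ ψ = [I D B A E H G F C].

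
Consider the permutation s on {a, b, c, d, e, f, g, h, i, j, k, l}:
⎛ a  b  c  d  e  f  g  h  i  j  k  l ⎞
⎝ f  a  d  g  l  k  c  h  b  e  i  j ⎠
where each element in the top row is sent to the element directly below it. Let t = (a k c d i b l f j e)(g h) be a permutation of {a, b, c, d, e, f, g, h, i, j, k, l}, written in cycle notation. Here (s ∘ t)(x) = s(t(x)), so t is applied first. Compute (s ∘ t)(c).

(s ∘ t)(c) = s(t(c)). t(c) = d, then s(d) = g. So (s ∘ t)(c) = g.

g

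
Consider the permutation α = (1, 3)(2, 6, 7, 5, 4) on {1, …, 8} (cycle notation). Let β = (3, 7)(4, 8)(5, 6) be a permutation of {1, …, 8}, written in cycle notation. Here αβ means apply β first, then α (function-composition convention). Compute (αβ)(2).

6

(αβ)(2) = α(β(2)). β(2) = 2, then α(2) = 6. So (αβ)(2) = 6.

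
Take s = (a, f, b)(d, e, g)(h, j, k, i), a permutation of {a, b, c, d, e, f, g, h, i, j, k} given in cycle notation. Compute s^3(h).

h lies in the 4-cycle (h, j, k, i).
Advancing 3 steps from h: h → j → k → i.

i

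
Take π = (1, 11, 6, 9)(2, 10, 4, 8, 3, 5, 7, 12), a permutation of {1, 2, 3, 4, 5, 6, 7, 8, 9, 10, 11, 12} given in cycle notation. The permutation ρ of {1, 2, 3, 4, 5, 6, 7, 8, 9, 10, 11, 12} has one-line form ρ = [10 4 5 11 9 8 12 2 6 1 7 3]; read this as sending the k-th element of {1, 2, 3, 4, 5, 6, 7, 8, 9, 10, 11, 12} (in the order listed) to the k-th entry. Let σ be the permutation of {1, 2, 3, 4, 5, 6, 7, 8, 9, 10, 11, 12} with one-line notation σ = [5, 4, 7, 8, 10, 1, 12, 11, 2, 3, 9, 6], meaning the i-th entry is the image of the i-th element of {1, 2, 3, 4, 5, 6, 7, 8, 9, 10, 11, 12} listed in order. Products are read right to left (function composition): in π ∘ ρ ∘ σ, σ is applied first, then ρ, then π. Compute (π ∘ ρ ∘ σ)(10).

7

Chase 10: σ(10) = 3; ρ(3) = 5; π(5) = 7. Hence (π ∘ ρ ∘ σ)(10) = 7.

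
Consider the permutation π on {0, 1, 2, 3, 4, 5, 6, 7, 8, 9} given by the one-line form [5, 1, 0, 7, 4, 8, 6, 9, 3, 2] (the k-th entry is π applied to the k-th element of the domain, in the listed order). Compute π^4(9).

Tracing 9 → 2 → … returns to 9 after 7 steps, so 9 lies in a 7-cycle (0 5 8 3 7 9 2).
Stepping 4 places around the cycle: 9 → 2 → 0 → 5 → 8.

8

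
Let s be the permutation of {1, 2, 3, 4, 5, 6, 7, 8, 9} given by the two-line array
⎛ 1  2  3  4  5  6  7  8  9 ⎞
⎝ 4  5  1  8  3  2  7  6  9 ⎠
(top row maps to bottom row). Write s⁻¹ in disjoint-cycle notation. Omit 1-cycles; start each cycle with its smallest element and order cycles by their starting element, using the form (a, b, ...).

(1, 3, 5, 2, 6, 8, 4)

The cycle decomposition of s is (1, 4, 8, 6, 2, 5, 3).
Reversing each cycle (and rotating so the smallest element leads) gives s⁻¹ = (1, 3, 5, 2, 6, 8, 4).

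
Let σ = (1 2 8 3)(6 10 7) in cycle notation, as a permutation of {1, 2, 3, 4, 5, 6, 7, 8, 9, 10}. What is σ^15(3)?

3 lies in the 4-cycle (1 2 8 3).
Powers repeat with period 4 on this cycle, and 15 mod 4 = 3, so σ^15(3) = σ^3(3).
Advancing 3 steps from 3: 3 → 1 → 2 → 8.

8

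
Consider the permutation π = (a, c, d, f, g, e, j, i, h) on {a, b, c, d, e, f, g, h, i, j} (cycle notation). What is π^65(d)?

g

d lies in the 9-cycle (a, c, d, f, g, e, j, i, h).
Powers repeat with period 9 on this cycle, and 65 mod 9 = 2, so π^65(d) = π^2(d).
Stepping 2 places around the cycle: d → f → g.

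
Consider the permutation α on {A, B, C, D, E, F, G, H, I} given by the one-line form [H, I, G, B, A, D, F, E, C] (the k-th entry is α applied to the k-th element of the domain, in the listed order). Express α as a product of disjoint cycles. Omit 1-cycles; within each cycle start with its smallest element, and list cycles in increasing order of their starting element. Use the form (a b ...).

From A: A → H → E → A, closing the cycle (A H E).
Continuing from each remaining unvisited element yields (A H E)(B I C G F D).

(A H E)(B I C G F D)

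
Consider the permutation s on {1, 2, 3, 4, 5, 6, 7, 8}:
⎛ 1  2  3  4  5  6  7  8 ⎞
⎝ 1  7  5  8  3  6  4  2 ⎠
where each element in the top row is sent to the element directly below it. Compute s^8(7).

7

Tracing 7 → 4 → … returns to 7 after 4 steps, so 7 lies in a 4-cycle (2, 7, 4, 8).
Powers repeat with period 4 on this cycle, and 8 mod 4 = 0, so s^8(7) = s^0(7).
So s^8(7) = 7.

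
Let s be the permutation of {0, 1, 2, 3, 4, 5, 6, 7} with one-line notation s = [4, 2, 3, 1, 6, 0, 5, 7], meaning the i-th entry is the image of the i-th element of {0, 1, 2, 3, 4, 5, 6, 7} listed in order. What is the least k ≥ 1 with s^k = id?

12

Writing s as disjoint cycles, the cycle lengths are 4, 3, 1.
The order is lcm(4, 3) = 12.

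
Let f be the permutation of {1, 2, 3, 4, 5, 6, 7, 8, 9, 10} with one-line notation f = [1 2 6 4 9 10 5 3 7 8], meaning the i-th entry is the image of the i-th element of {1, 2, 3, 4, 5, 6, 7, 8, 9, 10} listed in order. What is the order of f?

The disjoint-cycle form of f has cycle lengths 4, 3, 1, 1, 1.
The order of f is the least common multiple of its cycle lengths: lcm(4, 3) = 12.

12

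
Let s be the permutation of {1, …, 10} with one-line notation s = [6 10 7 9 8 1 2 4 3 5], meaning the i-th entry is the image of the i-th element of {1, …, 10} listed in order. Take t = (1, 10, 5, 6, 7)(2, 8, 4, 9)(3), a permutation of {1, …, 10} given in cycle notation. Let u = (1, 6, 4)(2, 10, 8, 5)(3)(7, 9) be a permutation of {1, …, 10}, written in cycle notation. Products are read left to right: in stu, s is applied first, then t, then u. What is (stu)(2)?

(stu)(2) = u(t(s(2))). s(2) = 10, then t(10) = 5, then u(5) = 2, so the result is 2.

2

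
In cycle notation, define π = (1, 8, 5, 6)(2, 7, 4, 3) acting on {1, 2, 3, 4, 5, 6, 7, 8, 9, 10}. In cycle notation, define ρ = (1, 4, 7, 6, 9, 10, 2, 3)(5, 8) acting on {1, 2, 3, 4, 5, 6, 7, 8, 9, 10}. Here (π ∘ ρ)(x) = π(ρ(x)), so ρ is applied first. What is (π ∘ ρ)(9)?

10

First apply ρ: ρ(9) = 10, then π(10) = 10. Thus (π ∘ ρ)(9) = 10.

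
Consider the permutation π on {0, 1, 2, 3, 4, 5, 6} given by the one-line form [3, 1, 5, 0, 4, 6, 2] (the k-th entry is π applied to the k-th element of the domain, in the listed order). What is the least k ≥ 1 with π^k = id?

6

Writing π as disjoint cycles, the cycle lengths are 3, 2, 1, 1.
Since disjoint cycles commute, ord(π) = lcm(3, 2) = 6.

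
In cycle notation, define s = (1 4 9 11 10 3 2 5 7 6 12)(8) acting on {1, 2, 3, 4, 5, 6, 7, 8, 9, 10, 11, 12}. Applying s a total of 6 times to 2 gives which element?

4

2 lies in the 11-cycle (1 4 9 11 10 3 2 5 7 6 12).
Advancing 6 steps from 2: 2 → 5 → 7 → 6 → 12 → 1 → 4.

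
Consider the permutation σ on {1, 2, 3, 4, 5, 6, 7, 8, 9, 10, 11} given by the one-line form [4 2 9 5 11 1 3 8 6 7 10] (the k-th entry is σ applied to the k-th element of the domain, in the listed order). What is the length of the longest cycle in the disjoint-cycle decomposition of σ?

Decomposing into disjoint cycles gives (1, 4, 5, 11, 10, 7, 3, 9, 6); the longest has length 9.

9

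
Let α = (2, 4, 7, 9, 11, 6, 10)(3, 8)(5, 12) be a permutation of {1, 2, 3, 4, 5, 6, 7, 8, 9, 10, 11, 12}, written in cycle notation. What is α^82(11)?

7

11 lies in the 7-cycle (2, 4, 7, 9, 11, 6, 10).
Since the cycle has length 7, α^82 acts on it the same as α^5 (82 mod 7 = 5).
Stepping 5 places around the cycle: 11 → 6 → 10 → 2 → 4 → 7.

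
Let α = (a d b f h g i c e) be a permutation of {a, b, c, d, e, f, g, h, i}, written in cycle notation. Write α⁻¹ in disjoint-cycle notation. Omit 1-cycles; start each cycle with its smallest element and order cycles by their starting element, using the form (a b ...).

(a e c i g h f b d)

If α sends a → b within a cycle, α⁻¹ sends b → a; equivalently, reverse each cycle.
After reversing and putting each cycle's least element first, α⁻¹ = (a e c i g h f b d).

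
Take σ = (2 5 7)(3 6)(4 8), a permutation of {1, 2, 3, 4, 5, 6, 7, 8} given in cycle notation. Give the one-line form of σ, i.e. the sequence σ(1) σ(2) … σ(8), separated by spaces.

1 5 6 8 7 3 2 4

Each element maps to the next entry in its cycle (wrapping to the front): 1→1, 2→5, 3→6, 4→8, 5→7, 6→3, 7→2, 8→4.
Listing these in domain order gives 1 5 6 8 7 3 2 4.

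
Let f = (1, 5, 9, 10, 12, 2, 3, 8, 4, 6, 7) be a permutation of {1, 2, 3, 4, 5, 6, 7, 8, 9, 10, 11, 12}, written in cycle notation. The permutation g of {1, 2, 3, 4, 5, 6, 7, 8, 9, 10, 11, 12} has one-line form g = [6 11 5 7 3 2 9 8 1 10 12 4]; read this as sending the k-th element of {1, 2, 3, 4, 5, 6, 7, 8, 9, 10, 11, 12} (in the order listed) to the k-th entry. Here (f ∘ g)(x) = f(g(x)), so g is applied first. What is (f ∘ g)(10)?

g(10) = 10, then f(10) = 12; composing gives (f ∘ g)(10) = 12.

12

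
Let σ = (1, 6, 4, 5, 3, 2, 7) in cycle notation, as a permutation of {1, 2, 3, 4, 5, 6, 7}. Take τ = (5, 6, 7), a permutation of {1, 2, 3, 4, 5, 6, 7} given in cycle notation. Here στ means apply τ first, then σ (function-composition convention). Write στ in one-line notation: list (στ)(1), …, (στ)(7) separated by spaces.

6 7 2 5 4 1 3

(στ)(x) = σ(τ(x)). Computing each image: σ(τ(1)) = σ(1) = 6, σ(τ(2)) = σ(2) = 7, σ(τ(3)) = σ(3) = 2, σ(τ(4)) = σ(4) = 5, σ(τ(5)) = σ(6) = 4, σ(τ(6)) = σ(7) = 1, σ(τ(7)) = σ(5) = 3.
Hence στ = [6 7 2 5 4 1 3].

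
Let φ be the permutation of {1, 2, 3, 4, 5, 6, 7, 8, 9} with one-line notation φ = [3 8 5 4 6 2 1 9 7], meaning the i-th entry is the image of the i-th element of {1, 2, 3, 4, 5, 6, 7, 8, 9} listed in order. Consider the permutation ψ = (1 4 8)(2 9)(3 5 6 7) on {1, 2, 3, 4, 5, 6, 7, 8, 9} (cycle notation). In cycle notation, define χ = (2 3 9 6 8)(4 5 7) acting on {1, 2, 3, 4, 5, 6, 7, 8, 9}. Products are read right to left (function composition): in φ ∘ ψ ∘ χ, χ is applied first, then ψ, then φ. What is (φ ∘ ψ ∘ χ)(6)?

Apply the permutations in order: χ(6) = 8, then ψ(8) = 1, then φ(1) = 3. So (φ ∘ ψ ∘ χ)(6) = 3.

3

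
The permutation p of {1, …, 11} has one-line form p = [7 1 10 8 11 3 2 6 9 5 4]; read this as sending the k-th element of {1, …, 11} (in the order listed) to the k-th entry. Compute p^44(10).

Tracing 10 → 5 → … returns to 10 after 7 steps, so 10 lies in a 7-cycle (3, 10, 5, 11, 4, 8, 6).
Since the cycle has length 7, p^44 acts on it the same as p^2 (44 mod 7 = 2).
Advancing 2 steps from 10: 10 → 5 → 11.

11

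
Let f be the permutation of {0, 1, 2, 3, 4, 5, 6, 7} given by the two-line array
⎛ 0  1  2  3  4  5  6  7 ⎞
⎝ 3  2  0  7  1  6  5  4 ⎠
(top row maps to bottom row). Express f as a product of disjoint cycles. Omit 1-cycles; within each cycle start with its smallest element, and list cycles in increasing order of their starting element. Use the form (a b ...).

(0 3 7 4 1 2)(5 6)

Iterating f from 0 gives 0 → 3 → 7 → 4 → 1 → 2 → 0; that is the 6-cycle (0 3 7 4 1 2).
Continuing from each remaining unvisited element yields (0 3 7 4 1 2)(5 6).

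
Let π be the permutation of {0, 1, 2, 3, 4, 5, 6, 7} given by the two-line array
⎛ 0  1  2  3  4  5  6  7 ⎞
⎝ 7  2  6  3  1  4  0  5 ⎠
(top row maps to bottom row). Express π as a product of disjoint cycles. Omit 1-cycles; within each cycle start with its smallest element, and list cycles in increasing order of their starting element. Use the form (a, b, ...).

(0, 7, 5, 4, 1, 2, 6)

Start at 0 and follow images: 0 → 7 → 5 → 4 → 1 → 2 → 6 → 0, giving the cycle (0, 7, 5, 4, 1, 2, 6).
Continuing from each remaining unvisited element yields (0, 7, 5, 4, 1, 2, 6).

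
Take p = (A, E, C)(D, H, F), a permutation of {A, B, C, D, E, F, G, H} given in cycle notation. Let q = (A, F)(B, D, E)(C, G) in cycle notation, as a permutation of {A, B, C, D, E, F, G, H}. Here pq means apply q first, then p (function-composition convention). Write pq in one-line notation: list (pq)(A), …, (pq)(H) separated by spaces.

(pq)(x) = p(q(x)). Computing each image: p(q(A)) = p(F) = D, p(q(B)) = p(D) = H, p(q(C)) = p(G) = G, p(q(D)) = p(E) = C, p(q(E)) = p(B) = B, p(q(F)) = p(A) = E, p(q(G)) = p(C) = A, p(q(H)) = p(H) = F.
Hence pq = [D H G C B E A F].

D H G C B E A F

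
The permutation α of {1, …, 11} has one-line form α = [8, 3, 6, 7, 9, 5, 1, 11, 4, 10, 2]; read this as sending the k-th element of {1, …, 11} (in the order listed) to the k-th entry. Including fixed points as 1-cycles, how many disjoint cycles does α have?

2

The cycle decomposition is (1 8 11 2 3 6 5 9 4 7)(10), which has 2 cycles (counting 1-cycles).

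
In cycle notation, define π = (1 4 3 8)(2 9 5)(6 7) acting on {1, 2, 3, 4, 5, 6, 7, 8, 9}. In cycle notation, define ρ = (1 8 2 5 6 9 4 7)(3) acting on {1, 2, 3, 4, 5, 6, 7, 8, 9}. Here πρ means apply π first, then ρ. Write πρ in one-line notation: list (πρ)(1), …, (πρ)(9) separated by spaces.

(πρ)(x) = ρ(π(x)). Computing each image: ρ(π(1)) = ρ(4) = 7, ρ(π(2)) = ρ(9) = 4, ρ(π(3)) = ρ(8) = 2, ρ(π(4)) = ρ(3) = 3, ρ(π(5)) = ρ(2) = 5, ρ(π(6)) = ρ(7) = 1, ρ(π(7)) = ρ(6) = 9, ρ(π(8)) = ρ(1) = 8, ρ(π(9)) = ρ(5) = 6.
Hence πρ = [7 4 2 3 5 1 9 8 6].

7 4 2 3 5 1 9 8 6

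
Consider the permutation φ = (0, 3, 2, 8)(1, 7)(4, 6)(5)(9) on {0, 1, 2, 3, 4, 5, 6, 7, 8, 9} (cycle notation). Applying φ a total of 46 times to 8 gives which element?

3

8 lies in the 4-cycle (0, 3, 2, 8).
Since the cycle has length 4, φ^46 acts on it the same as φ^2 (46 mod 4 = 2).
Advancing 2 steps from 8: 8 → 0 → 3.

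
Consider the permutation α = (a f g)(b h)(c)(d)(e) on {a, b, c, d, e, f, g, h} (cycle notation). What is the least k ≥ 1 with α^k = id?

6

The cycle type of α is (3, 2, 1, 1, 1).
The order of α is the least common multiple of its cycle lengths: lcm(3, 2) = 6.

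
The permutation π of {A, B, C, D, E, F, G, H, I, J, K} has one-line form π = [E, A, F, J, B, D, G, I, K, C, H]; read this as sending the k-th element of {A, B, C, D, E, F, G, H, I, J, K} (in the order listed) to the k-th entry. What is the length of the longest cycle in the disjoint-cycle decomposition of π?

Decomposing into disjoint cycles gives (A, E, B)(C, F, D, J)(H, I, K); the longest has length 4.

4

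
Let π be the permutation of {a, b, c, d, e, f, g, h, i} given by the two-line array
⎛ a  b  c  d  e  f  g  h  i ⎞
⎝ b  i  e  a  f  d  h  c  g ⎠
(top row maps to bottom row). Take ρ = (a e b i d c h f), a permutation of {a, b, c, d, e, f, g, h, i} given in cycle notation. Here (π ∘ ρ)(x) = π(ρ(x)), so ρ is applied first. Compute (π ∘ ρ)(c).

(π ∘ ρ)(c) = π(ρ(c)). ρ(c) = h, then π(h) = c. So (π ∘ ρ)(c) = c.

c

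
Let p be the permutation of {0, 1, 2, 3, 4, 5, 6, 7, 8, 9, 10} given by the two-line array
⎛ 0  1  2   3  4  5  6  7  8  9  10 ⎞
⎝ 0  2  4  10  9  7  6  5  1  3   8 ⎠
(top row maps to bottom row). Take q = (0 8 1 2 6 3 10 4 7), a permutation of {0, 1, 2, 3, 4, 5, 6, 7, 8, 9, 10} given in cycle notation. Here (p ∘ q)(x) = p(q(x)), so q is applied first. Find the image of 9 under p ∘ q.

3

(p ∘ q)(9) = p(q(9)). q(9) = 9, then p(9) = 3. So (p ∘ q)(9) = 3.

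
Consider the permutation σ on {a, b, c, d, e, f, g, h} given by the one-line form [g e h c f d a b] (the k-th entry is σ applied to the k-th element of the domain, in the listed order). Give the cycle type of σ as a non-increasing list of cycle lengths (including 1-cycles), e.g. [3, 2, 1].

[6, 2]

The disjoint cycles are (a g)(b e f d c h), with lengths 6, 2 in non-increasing order.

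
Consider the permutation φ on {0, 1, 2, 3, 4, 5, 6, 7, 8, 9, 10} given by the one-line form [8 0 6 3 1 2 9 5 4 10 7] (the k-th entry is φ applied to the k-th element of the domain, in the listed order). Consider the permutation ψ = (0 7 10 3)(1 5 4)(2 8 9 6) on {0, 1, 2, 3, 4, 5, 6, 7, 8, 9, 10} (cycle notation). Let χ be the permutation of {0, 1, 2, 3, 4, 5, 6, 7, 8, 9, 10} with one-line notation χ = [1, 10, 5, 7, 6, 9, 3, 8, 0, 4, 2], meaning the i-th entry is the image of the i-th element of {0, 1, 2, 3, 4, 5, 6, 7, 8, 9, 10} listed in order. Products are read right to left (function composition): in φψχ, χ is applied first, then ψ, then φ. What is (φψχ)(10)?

Chase 10: χ(10) = 2; ψ(2) = 8; φ(8) = 4. Hence (φψχ)(10) = 4.

4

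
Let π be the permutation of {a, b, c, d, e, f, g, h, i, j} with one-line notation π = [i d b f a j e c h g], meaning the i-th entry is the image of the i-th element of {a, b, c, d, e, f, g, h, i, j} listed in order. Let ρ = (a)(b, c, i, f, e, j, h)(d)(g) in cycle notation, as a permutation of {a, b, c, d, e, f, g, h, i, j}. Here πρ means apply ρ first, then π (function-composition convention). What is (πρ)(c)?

h

ρ(c) = i, then π(i) = h; composing gives (πρ)(c) = h.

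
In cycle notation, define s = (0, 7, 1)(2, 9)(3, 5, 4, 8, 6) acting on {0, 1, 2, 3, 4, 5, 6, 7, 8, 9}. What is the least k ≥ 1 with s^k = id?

The cycle type of s is (5, 3, 2).
Since disjoint cycles commute, ord(s) = lcm(5, 3, 2) = 30.

30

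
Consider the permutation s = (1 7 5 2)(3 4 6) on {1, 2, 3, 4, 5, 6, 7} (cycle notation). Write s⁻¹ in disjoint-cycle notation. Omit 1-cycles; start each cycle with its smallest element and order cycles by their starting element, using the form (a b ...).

The inverse reverses each cycle.
Reversing each cycle of s and rotating so the smallest element leads gives (1 2 5 7)(3 6 4).

(1 2 5 7)(3 6 4)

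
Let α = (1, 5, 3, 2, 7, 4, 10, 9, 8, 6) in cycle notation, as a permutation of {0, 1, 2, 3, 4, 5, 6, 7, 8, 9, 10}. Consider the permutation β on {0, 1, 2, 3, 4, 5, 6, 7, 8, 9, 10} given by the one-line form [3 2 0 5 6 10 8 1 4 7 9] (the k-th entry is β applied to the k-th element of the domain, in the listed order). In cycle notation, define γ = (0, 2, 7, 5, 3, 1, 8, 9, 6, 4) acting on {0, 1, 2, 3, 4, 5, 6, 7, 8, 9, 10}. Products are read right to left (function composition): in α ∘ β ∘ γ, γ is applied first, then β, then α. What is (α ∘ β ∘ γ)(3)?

Apply the permutations in order: γ(3) = 1, then β(1) = 2, then α(2) = 7. So (α ∘ β ∘ γ)(3) = 7.

7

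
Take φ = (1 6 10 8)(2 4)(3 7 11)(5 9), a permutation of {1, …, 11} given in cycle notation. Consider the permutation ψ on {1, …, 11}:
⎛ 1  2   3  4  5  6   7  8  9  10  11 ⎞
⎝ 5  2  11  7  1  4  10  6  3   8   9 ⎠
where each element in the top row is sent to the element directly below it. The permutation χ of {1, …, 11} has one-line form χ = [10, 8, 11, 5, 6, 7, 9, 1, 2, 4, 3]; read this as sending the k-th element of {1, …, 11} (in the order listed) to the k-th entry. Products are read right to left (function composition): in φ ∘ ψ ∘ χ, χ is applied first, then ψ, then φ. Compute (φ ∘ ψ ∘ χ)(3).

Chase 3: χ(3) = 11; ψ(11) = 9; φ(9) = 5. Hence (φ ∘ ψ ∘ χ)(3) = 5.

5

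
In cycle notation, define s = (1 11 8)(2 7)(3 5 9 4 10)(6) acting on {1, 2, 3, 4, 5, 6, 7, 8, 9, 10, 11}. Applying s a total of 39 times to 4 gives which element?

4 lies in the 5-cycle (3 5 9 4 10).
On a 5-cycle, s^5 is the identity, so s^39 = s^4 there (39 ≡ 4 mod 5).
Advancing 4 steps from 4: 4 → 10 → 3 → 5 → 9.

9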